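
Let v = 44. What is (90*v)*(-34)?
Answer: -134640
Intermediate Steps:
(90*v)*(-34) = (90*44)*(-34) = 3960*(-34) = -134640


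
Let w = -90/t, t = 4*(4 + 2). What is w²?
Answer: 225/16 ≈ 14.063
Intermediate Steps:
t = 24 (t = 4*6 = 24)
w = -15/4 (w = -90/24 = -90*1/24 = -15/4 ≈ -3.7500)
w² = (-15/4)² = 225/16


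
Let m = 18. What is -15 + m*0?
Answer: -15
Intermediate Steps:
-15 + m*0 = -15 + 18*0 = -15 + 0 = -15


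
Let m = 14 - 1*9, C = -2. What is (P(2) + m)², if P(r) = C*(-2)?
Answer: 81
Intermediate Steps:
m = 5 (m = 14 - 9 = 5)
P(r) = 4 (P(r) = -2*(-2) = 4)
(P(2) + m)² = (4 + 5)² = 9² = 81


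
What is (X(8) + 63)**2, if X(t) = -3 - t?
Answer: 2704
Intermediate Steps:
(X(8) + 63)**2 = ((-3 - 1*8) + 63)**2 = ((-3 - 8) + 63)**2 = (-11 + 63)**2 = 52**2 = 2704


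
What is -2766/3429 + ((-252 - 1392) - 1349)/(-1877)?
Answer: 1690405/2145411 ≈ 0.78792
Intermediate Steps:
-2766/3429 + ((-252 - 1392) - 1349)/(-1877) = -2766*1/3429 + (-1644 - 1349)*(-1/1877) = -922/1143 - 2993*(-1/1877) = -922/1143 + 2993/1877 = 1690405/2145411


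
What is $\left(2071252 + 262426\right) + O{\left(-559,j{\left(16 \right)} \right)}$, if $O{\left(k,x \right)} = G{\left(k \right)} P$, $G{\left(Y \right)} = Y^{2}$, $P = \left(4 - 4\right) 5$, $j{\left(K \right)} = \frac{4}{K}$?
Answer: $2333678$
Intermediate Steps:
$P = 0$ ($P = 0 \cdot 5 = 0$)
$O{\left(k,x \right)} = 0$ ($O{\left(k,x \right)} = k^{2} \cdot 0 = 0$)
$\left(2071252 + 262426\right) + O{\left(-559,j{\left(16 \right)} \right)} = \left(2071252 + 262426\right) + 0 = 2333678 + 0 = 2333678$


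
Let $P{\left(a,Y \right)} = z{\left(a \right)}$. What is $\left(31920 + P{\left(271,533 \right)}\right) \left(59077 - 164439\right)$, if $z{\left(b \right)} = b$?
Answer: $-3391708142$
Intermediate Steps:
$P{\left(a,Y \right)} = a$
$\left(31920 + P{\left(271,533 \right)}\right) \left(59077 - 164439\right) = \left(31920 + 271\right) \left(59077 - 164439\right) = 32191 \left(-105362\right) = -3391708142$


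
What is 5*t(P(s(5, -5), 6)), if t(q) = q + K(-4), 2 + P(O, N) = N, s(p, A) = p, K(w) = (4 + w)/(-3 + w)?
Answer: 20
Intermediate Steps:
K(w) = (4 + w)/(-3 + w)
P(O, N) = -2 + N
t(q) = q (t(q) = q + (4 - 4)/(-3 - 4) = q + 0/(-7) = q - ⅐*0 = q + 0 = q)
5*t(P(s(5, -5), 6)) = 5*(-2 + 6) = 5*4 = 20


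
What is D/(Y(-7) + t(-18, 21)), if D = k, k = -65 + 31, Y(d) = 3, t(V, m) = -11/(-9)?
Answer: -153/19 ≈ -8.0526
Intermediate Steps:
t(V, m) = 11/9 (t(V, m) = -11*(-⅑) = 11/9)
k = -34
D = -34
D/(Y(-7) + t(-18, 21)) = -34/(3 + 11/9) = -34/38/9 = -34*9/38 = -153/19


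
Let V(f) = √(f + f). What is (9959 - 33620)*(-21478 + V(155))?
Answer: 508190958 - 23661*√310 ≈ 5.0777e+8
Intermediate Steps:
V(f) = √2*√f (V(f) = √(2*f) = √2*√f)
(9959 - 33620)*(-21478 + V(155)) = (9959 - 33620)*(-21478 + √2*√155) = -23661*(-21478 + √310) = 508190958 - 23661*√310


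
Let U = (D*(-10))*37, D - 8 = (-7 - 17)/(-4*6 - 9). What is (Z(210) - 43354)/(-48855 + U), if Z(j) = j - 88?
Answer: 475552/572925 ≈ 0.83004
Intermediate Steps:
Z(j) = -88 + j
D = 96/11 (D = 8 + (-7 - 17)/(-4*6 - 9) = 8 - 24/(-24 - 9) = 8 - 24/(-33) = 8 - 24*(-1/33) = 8 + 8/11 = 96/11 ≈ 8.7273)
U = -35520/11 (U = ((96/11)*(-10))*37 = -960/11*37 = -35520/11 ≈ -3229.1)
(Z(210) - 43354)/(-48855 + U) = ((-88 + 210) - 43354)/(-48855 - 35520/11) = (122 - 43354)/(-572925/11) = -43232*(-11/572925) = 475552/572925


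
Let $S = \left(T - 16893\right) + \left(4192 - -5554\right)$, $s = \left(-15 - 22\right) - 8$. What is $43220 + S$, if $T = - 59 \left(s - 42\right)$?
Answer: $41206$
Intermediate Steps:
$s = -45$ ($s = -37 - 8 = -45$)
$T = 5133$ ($T = - 59 \left(-45 - 42\right) = \left(-59\right) \left(-87\right) = 5133$)
$S = -2014$ ($S = \left(5133 - 16893\right) + \left(4192 - -5554\right) = -11760 + \left(4192 + 5554\right) = -11760 + 9746 = -2014$)
$43220 + S = 43220 - 2014 = 41206$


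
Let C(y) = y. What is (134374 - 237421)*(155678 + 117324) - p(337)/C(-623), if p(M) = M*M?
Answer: -17526258995993/623 ≈ -2.8132e+10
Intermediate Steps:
p(M) = M²
(134374 - 237421)*(155678 + 117324) - p(337)/C(-623) = (134374 - 237421)*(155678 + 117324) - 337²/(-623) = -103047*273002 - 113569*(-1)/623 = -28132037094 - 1*(-113569/623) = -28132037094 + 113569/623 = -17526258995993/623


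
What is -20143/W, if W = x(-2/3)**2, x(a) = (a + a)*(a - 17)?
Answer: -1631583/44944 ≈ -36.303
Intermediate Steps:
x(a) = 2*a*(-17 + a) (x(a) = (2*a)*(-17 + a) = 2*a*(-17 + a))
W = 44944/81 (W = (2*(-2/3)*(-17 - 2/3))**2 = (2*(-2/3)*(-53/3))**2 = (212/9)**2 = 44944/81 ≈ 554.86)
-20143/W = -20143/44944/81 = -20143*81/44944 = -1631583/44944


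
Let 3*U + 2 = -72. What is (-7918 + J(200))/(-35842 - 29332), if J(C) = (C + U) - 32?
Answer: 11662/97761 ≈ 0.11929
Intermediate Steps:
U = -74/3 (U = -⅔ + (⅓)*(-72) = -⅔ - 24 = -74/3 ≈ -24.667)
J(C) = -170/3 + C (J(C) = (C - 74/3) - 32 = (-74/3 + C) - 32 = -170/3 + C)
(-7918 + J(200))/(-35842 - 29332) = (-7918 + (-170/3 + 200))/(-35842 - 29332) = (-7918 + 430/3)/(-65174) = -23324/3*(-1/65174) = 11662/97761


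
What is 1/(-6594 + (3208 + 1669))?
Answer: -1/1717 ≈ -0.00058241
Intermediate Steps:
1/(-6594 + (3208 + 1669)) = 1/(-6594 + 4877) = 1/(-1717) = -1/1717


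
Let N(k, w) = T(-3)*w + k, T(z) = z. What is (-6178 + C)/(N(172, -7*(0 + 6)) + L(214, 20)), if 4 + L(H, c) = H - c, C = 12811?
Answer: 6633/488 ≈ 13.592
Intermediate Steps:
L(H, c) = -4 + H - c (L(H, c) = -4 + (H - c) = -4 + H - c)
N(k, w) = k - 3*w (N(k, w) = -3*w + k = k - 3*w)
(-6178 + C)/(N(172, -7*(0 + 6)) + L(214, 20)) = (-6178 + 12811)/((172 - (-21)*(0 + 6)) + (-4 + 214 - 1*20)) = 6633/((172 - (-21)*6) + (-4 + 214 - 20)) = 6633/((172 - 3*(-42)) + 190) = 6633/((172 + 126) + 190) = 6633/(298 + 190) = 6633/488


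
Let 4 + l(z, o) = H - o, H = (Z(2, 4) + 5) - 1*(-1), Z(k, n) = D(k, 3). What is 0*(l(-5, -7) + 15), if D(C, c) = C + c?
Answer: 0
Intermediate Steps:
Z(k, n) = 3 + k (Z(k, n) = k + 3 = 3 + k)
H = 11 (H = ((3 + 2) + 5) - 1*(-1) = (5 + 5) + 1 = 10 + 1 = 11)
l(z, o) = 7 - o (l(z, o) = -4 + (11 - o) = 7 - o)
0*(l(-5, -7) + 15) = 0*((7 - 1*(-7)) + 15) = 0*((7 + 7) + 15) = 0*(14 + 15) = 0*29 = 0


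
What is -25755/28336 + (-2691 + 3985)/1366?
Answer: 742727/19353488 ≈ 0.038377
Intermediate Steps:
-25755/28336 + (-2691 + 3985)/1366 = -25755*1/28336 + 1294*(1/1366) = -25755/28336 + 647/683 = 742727/19353488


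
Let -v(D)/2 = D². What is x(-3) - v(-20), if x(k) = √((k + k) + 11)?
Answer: 800 + √5 ≈ 802.24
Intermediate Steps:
v(D) = -2*D²
x(k) = √(11 + 2*k) (x(k) = √(2*k + 11) = √(11 + 2*k))
x(-3) - v(-20) = √(11 + 2*(-3)) - (-2)*(-20)² = √(11 - 6) - (-2)*400 = √5 - 1*(-800) = √5 + 800 = 800 + √5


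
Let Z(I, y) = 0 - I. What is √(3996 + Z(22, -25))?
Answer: √3974 ≈ 63.040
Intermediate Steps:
Z(I, y) = -I
√(3996 + Z(22, -25)) = √(3996 - 1*22) = √(3996 - 22) = √3974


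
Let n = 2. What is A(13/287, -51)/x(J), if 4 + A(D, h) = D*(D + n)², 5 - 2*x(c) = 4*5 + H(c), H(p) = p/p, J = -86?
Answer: 90080215/189119224 ≈ 0.47631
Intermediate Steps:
H(p) = 1
x(c) = -8 (x(c) = 5/2 - (4*5 + 1)/2 = 5/2 - (20 + 1)/2 = 5/2 - ½*21 = 5/2 - 21/2 = -8)
A(D, h) = -4 + D*(2 + D)² (A(D, h) = -4 + D*(D + 2)² = -4 + D*(2 + D)²)
A(13/287, -51)/x(J) = (-4 + (13/287)*(2 + 13/287)²)/(-8) = (-4 + (13*(1/287))*(2 + 13*(1/287))²)*(-⅛) = (-4 + 13*(2 + 13/287)²/287)*(-⅛) = (-4 + 13*(587/287)²/287)*(-⅛) = (-4 + (13/287)*(344569/82369))*(-⅛) = (-4 + 4479397/23639903)*(-⅛) = -90080215/23639903*(-⅛) = 90080215/189119224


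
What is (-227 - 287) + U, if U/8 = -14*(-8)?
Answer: 382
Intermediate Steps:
U = 896 (U = 8*(-14*(-8)) = 8*112 = 896)
(-227 - 287) + U = (-227 - 287) + 896 = -514 + 896 = 382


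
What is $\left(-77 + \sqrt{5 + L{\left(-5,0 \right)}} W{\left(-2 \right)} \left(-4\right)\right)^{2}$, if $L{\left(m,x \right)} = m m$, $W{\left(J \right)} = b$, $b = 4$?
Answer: $13609 + 2464 \sqrt{30} \approx 27105.0$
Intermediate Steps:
$W{\left(J \right)} = 4$
$L{\left(m,x \right)} = m^{2}$
$\left(-77 + \sqrt{5 + L{\left(-5,0 \right)}} W{\left(-2 \right)} \left(-4\right)\right)^{2} = \left(-77 + \sqrt{5 + \left(-5\right)^{2}} \cdot 4 \left(-4\right)\right)^{2} = \left(-77 + \sqrt{5 + 25} \cdot 4 \left(-4\right)\right)^{2} = \left(-77 + \sqrt{30} \cdot 4 \left(-4\right)\right)^{2} = \left(-77 + 4 \sqrt{30} \left(-4\right)\right)^{2} = \left(-77 - 16 \sqrt{30}\right)^{2}$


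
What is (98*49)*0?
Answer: 0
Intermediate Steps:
(98*49)*0 = 4802*0 = 0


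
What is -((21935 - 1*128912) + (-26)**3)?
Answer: 124553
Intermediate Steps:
-((21935 - 1*128912) + (-26)**3) = -((21935 - 128912) - 17576) = -(-106977 - 17576) = -1*(-124553) = 124553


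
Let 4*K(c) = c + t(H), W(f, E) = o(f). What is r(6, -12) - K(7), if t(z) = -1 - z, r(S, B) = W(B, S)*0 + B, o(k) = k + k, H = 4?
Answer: -25/2 ≈ -12.500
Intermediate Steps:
o(k) = 2*k
W(f, E) = 2*f
r(S, B) = B (r(S, B) = (2*B)*0 + B = 0 + B = B)
K(c) = -5/4 + c/4 (K(c) = (c + (-1 - 1*4))/4 = (c + (-1 - 4))/4 = (c - 5)/4 = (-5 + c)/4 = -5/4 + c/4)
r(6, -12) - K(7) = -12 - (-5/4 + (1/4)*7) = -12 - (-5/4 + 7/4) = -12 - 1*1/2 = -12 - 1/2 = -25/2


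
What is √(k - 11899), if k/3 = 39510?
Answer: √106631 ≈ 326.54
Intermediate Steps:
k = 118530 (k = 3*39510 = 118530)
√(k - 11899) = √(118530 - 11899) = √106631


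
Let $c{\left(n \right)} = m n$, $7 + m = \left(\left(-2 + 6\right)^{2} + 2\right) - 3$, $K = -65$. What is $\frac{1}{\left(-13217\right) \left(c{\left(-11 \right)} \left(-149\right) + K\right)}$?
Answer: $- \frac{1}{172442199} \approx -5.799 \cdot 10^{-9}$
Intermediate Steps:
$m = 8$ ($m = -7 - \left(1 - \left(-2 + 6\right)^{2}\right) = -7 + \left(\left(4^{2} + 2\right) - 3\right) = -7 + \left(\left(16 + 2\right) - 3\right) = -7 + \left(18 - 3\right) = -7 + 15 = 8$)
$c{\left(n \right)} = 8 n$
$\frac{1}{\left(-13217\right) \left(c{\left(-11 \right)} \left(-149\right) + K\right)} = \frac{1}{\left(-13217\right) \left(8 \left(-11\right) \left(-149\right) - 65\right)} = - \frac{1}{13217 \left(\left(-88\right) \left(-149\right) - 65\right)} = - \frac{1}{13217 \left(13112 - 65\right)} = - \frac{1}{13217 \cdot 13047} = \left(- \frac{1}{13217}\right) \frac{1}{13047} = - \frac{1}{172442199}$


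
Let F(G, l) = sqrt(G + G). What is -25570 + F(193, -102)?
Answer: -25570 + sqrt(386) ≈ -25550.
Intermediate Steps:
F(G, l) = sqrt(2)*sqrt(G) (F(G, l) = sqrt(2*G) = sqrt(2)*sqrt(G))
-25570 + F(193, -102) = -25570 + sqrt(2)*sqrt(193) = -25570 + sqrt(386)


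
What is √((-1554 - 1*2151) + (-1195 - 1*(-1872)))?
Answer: 2*I*√757 ≈ 55.027*I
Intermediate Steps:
√((-1554 - 1*2151) + (-1195 - 1*(-1872))) = √((-1554 - 2151) + (-1195 + 1872)) = √(-3705 + 677) = √(-3028) = 2*I*√757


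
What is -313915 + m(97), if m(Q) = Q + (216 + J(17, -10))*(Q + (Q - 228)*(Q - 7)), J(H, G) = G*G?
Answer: -4008806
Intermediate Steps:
J(H, G) = G²
m(Q) = 317*Q + 316*(-228 + Q)*(-7 + Q) (m(Q) = Q + (216 + (-10)²)*(Q + (Q - 228)*(Q - 7)) = Q + (216 + 100)*(Q + (-228 + Q)*(-7 + Q)) = Q + 316*(Q + (-228 + Q)*(-7 + Q)) = Q + (316*Q + 316*(-228 + Q)*(-7 + Q)) = 317*Q + 316*(-228 + Q)*(-7 + Q))
-313915 + m(97) = -313915 + (504336 - 73943*97 + 316*97²) = -313915 + (504336 - 7172471 + 316*9409) = -313915 + (504336 - 7172471 + 2973244) = -313915 - 3694891 = -4008806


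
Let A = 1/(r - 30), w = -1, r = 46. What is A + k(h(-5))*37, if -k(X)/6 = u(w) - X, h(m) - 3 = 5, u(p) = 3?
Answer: 17761/16 ≈ 1110.1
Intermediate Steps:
h(m) = 8 (h(m) = 3 + 5 = 8)
k(X) = -18 + 6*X (k(X) = -6*(3 - X) = -18 + 6*X)
A = 1/16 (A = 1/(46 - 30) = 1/16 ≈ 0.062500)
A + k(h(-5))*37 = 1/16 + (-18 + 6*8)*37 = 1/16 + (-18 + 48)*37 = 1/16 + 30*37 = 1/16 + 1110 = 17761/16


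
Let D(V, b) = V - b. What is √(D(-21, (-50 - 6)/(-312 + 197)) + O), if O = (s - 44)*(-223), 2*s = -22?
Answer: 2*√40480115/115 ≈ 110.65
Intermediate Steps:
s = -11 (s = (½)*(-22) = -11)
O = 12265 (O = (-11 - 44)*(-223) = -55*(-223) = 12265)
√(D(-21, (-50 - 6)/(-312 + 197)) + O) = √((-21 - (-50 - 6)/(-312 + 197)) + 12265) = √((-21 - (-56)/(-115)) + 12265) = √((-21 - (-56)*(-1)/115) + 12265) = √((-21 - 1*56/115) + 12265) = √((-21 - 56/115) + 12265) = √(-2471/115 + 12265) = √(1408004/115) = 2*√40480115/115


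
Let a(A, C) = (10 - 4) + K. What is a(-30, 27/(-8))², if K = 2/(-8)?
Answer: 529/16 ≈ 33.063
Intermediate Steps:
K = -¼ (K = 2*(-⅛) = -¼ ≈ -0.25000)
a(A, C) = 23/4 (a(A, C) = (10 - 4) - ¼ = 6 - ¼ = 23/4)
a(-30, 27/(-8))² = (23/4)² = 529/16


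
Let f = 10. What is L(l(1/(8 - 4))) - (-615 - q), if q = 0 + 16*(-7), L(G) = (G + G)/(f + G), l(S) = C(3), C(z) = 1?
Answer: 5535/11 ≈ 503.18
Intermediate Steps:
l(S) = 1
L(G) = 2*G/(10 + G) (L(G) = (G + G)/(10 + G) = (2*G)/(10 + G) = 2*G/(10 + G))
q = -112 (q = 0 - 112 = -112)
L(l(1/(8 - 4))) - (-615 - q) = 2*1/(10 + 1) - (-615 - 1*(-112)) = 2*1/11 - (-615 + 112) = 2*1*(1/11) - 1*(-503) = 2/11 + 503 = 5535/11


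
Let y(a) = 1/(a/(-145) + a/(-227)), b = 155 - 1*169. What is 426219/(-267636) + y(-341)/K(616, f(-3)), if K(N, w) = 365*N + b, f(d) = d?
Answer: -1012966534299229/636073257752856 ≈ -1.5925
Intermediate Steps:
b = -14 (b = 155 - 169 = -14)
y(a) = -32915/(372*a) (y(a) = 1/(a*(-1/145) + a*(-1/227)) = 1/(-a/145 - a/227) = 1/(-372*a/32915) = -32915/(372*a))
K(N, w) = -14 + 365*N (K(N, w) = 365*N - 14 = -14 + 365*N)
426219/(-267636) + y(-341)/K(616, f(-3)) = 426219/(-267636) + (-32915/372/(-341))/(-14 + 365*616) = 426219*(-1/267636) + (-32915/372*(-1/341))/(-14 + 224840) = -142073/89212 + (32915/126852)/224826 = -142073/89212 + (32915/126852)*(1/224826) = -142073/89212 + 32915/28519627752 = -1012966534299229/636073257752856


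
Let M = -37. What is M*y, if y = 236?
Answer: -8732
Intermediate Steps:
M*y = -37*236 = -8732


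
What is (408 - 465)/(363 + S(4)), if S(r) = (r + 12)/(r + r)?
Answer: -57/365 ≈ -0.15616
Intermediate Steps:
S(r) = (12 + r)/(2*r) (S(r) = (12 + r)/((2*r)) = (12 + r)*(1/(2*r)) = (12 + r)/(2*r))
(408 - 465)/(363 + S(4)) = (408 - 465)/(363 + (1/2)*(12 + 4)/4) = -57/(363 + (1/2)*(1/4)*16) = -57/(363 + 2) = -57/365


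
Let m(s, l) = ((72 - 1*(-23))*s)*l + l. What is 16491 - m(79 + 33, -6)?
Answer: 80337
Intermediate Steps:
m(s, l) = l + 95*l*s (m(s, l) = ((72 + 23)*s)*l + l = (95*s)*l + l = 95*l*s + l = l + 95*l*s)
16491 - m(79 + 33, -6) = 16491 - (-6)*(1 + 95*(79 + 33)) = 16491 - (-6)*(1 + 95*112) = 16491 - (-6)*(1 + 10640) = 16491 - (-6)*10641 = 16491 - 1*(-63846) = 16491 + 63846 = 80337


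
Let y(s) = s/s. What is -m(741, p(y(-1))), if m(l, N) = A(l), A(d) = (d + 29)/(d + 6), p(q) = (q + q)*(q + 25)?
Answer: -770/747 ≈ -1.0308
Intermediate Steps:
y(s) = 1
p(q) = 2*q*(25 + q) (p(q) = (2*q)*(25 + q) = 2*q*(25 + q))
A(d) = (29 + d)/(6 + d)
m(l, N) = (29 + l)/(6 + l)
-m(741, p(y(-1))) = -(29 + 741)/(6 + 741) = -770/747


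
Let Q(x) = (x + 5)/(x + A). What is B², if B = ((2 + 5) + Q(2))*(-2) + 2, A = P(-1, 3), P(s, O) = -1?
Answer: 676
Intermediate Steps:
A = -1
Q(x) = (5 + x)/(-1 + x) (Q(x) = (x + 5)/(x - 1) = (5 + x)/(-1 + x))
B = -26 (B = ((2 + 5) + (5 + 2)/(-1 + 2))*(-2) + 2 = (7 + 7/1)*(-2) + 2 = (7 + 1*7)*(-2) + 2 = (7 + 7)*(-2) + 2 = 14*(-2) + 2 = -28 + 2 = -26)
B² = (-26)² = 676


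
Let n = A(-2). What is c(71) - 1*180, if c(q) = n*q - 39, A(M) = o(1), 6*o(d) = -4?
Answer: -799/3 ≈ -266.33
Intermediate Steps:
o(d) = -2/3 (o(d) = (1/6)*(-4) = -2/3)
A(M) = -2/3
n = -2/3 ≈ -0.66667
c(q) = -39 - 2*q/3 (c(q) = -2*q/3 - 39 = -39 - 2*q/3)
c(71) - 1*180 = (-39 - 2/3*71) - 1*180 = (-39 - 142/3) - 180 = -259/3 - 180 = -799/3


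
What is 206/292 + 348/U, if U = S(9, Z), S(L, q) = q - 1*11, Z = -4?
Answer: -16421/730 ≈ -22.495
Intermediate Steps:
S(L, q) = -11 + q (S(L, q) = q - 11 = -11 + q)
U = -15 (U = -11 - 4 = -15)
206/292 + 348/U = 206/292 + 348/(-15) = 206*(1/292) + 348*(-1/15) = 103/146 - 116/5 = -16421/730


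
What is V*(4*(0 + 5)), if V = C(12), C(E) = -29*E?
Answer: -6960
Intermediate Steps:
V = -348 (V = -29*12 = -348)
V*(4*(0 + 5)) = -1392*(0 + 5) = -1392*5 = -348*20 = -6960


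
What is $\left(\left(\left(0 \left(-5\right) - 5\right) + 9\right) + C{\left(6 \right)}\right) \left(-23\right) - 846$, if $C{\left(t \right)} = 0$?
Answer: $-938$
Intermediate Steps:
$\left(\left(\left(0 \left(-5\right) - 5\right) + 9\right) + C{\left(6 \right)}\right) \left(-23\right) - 846 = \left(\left(\left(0 \left(-5\right) - 5\right) + 9\right) + 0\right) \left(-23\right) - 846 = \left(\left(\left(0 - 5\right) + 9\right) + 0\right) \left(-23\right) - 846 = \left(\left(-5 + 9\right) + 0\right) \left(-23\right) - 846 = \left(4 + 0\right) \left(-23\right) - 846 = 4 \left(-23\right) - 846 = -92 - 846 = -938$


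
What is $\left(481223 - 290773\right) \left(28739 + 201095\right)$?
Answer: $43771885300$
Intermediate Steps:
$\left(481223 - 290773\right) \left(28739 + 201095\right) = 190450 \cdot 229834 = 43771885300$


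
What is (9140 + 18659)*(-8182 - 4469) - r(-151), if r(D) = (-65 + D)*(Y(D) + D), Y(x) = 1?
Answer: -351717549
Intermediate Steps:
r(D) = (1 + D)*(-65 + D) (r(D) = (-65 + D)*(1 + D) = (1 + D)*(-65 + D))
(9140 + 18659)*(-8182 - 4469) - r(-151) = (9140 + 18659)*(-8182 - 4469) - (-65 + (-151)**2 - 64*(-151)) = 27799*(-12651) - (-65 + 22801 + 9664) = -351685149 - 1*32400 = -351685149 - 32400 = -351717549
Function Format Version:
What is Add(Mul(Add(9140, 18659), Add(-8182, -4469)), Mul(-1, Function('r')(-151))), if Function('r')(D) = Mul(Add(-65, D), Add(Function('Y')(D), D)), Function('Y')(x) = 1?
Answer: -351717549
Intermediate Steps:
Function('r')(D) = Mul(Add(1, D), Add(-65, D)) (Function('r')(D) = Mul(Add(-65, D), Add(1, D)) = Mul(Add(1, D), Add(-65, D)))
Add(Mul(Add(9140, 18659), Add(-8182, -4469)), Mul(-1, Function('r')(-151))) = Add(Mul(Add(9140, 18659), Add(-8182, -4469)), Mul(-1, Add(-65, Pow(-151, 2), Mul(-64, -151)))) = Add(Mul(27799, -12651), Mul(-1, Add(-65, 22801, 9664))) = Add(-351685149, Mul(-1, 32400)) = Add(-351685149, -32400) = -351717549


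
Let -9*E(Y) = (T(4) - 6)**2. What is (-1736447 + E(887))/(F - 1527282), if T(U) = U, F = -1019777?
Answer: 15628027/22923531 ≈ 0.68175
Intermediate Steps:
E(Y) = -4/9 (E(Y) = -(4 - 6)**2/9 = -1/9*(-2)**2 = -1/9*4 = -4/9)
(-1736447 + E(887))/(F - 1527282) = (-1736447 - 4/9)/(-1019777 - 1527282) = -15628027/9/(-2547059) = -15628027/9*(-1/2547059) = 15628027/22923531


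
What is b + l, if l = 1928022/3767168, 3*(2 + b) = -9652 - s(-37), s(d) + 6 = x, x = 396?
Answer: -18923359999/5650752 ≈ -3348.8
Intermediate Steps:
s(d) = 390 (s(d) = -6 + 396 = 390)
b = -10048/3 (b = -2 + (-9652 - 1*390)/3 = -2 + (-9652 - 390)/3 = -2 + (⅓)*(-10042) = -2 - 10042/3 = -10048/3 ≈ -3349.3)
l = 964011/1883584 (l = 1928022*(1/3767168) = 964011/1883584 ≈ 0.51180)
b + l = -10048/3 + 964011/1883584 = -18923359999/5650752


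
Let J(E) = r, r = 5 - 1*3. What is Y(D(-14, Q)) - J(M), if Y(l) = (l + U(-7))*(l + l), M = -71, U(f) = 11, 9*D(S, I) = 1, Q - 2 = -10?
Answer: 38/81 ≈ 0.46914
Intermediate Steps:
Q = -8 (Q = 2 - 10 = -8)
D(S, I) = ⅑ (D(S, I) = (⅑)*1 = ⅑)
r = 2 (r = 5 - 3 = 2)
J(E) = 2
Y(l) = 2*l*(11 + l) (Y(l) = (l + 11)*(l + l) = (11 + l)*(2*l) = 2*l*(11 + l))
Y(D(-14, Q)) - J(M) = 2*(⅑)*(11 + ⅑) - 1*2 = 2*(⅑)*(100/9) - 2 = 200/81 - 2 = 38/81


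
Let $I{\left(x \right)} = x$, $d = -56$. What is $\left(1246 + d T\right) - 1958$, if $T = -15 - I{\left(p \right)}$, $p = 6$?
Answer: $464$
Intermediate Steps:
$T = -21$ ($T = -15 - 6 = -21$)
$\left(1246 + d T\right) - 1958 = \left(1246 - -1176\right) - 1958 = \left(1246 + 1176\right) - 1958 = 2422 - 1958 = 464$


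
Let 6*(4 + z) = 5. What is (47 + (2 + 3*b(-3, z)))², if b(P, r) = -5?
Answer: 1156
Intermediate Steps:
z = -19/6 (z = -4 + (⅙)*5 = -4 + ⅚ = -19/6 ≈ -3.1667)
(47 + (2 + 3*b(-3, z)))² = (47 + (2 + 3*(-5)))² = (47 + (2 - 15))² = (47 - 13)² = 34² = 1156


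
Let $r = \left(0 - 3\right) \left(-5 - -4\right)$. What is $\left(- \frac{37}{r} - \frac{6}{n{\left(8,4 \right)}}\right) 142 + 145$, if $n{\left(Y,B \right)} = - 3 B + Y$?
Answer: $- \frac{4180}{3} \approx -1393.3$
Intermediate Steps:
$r = 3$ ($r = - 3 \left(-5 + 4\right) = \left(-3\right) \left(-1\right) = 3$)
$n{\left(Y,B \right)} = Y - 3 B$
$\left(- \frac{37}{r} - \frac{6}{n{\left(8,4 \right)}}\right) 142 + 145 = \left(- \frac{37}{3} - \frac{6}{8 - 12}\right) 142 + 145 = \left(\left(-37\right) \frac{1}{3} - \frac{6}{8 - 12}\right) 142 + 145 = \left(- \frac{37}{3} - \frac{6}{-4}\right) 142 + 145 = \left(- \frac{37}{3} - - \frac{3}{2}\right) 142 + 145 = \left(- \frac{37}{3} + \frac{3}{2}\right) 142 + 145 = \left(- \frac{65}{6}\right) 142 + 145 = - \frac{4615}{3} + 145 = - \frac{4180}{3}$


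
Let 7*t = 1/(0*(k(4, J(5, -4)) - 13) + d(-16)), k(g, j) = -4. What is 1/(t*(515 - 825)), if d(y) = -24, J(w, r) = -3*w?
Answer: 84/155 ≈ 0.54193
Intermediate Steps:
t = -1/168 (t = 1/(7*(0*(-4 - 13) - 24)) = 1/(7*(0*(-17) - 24)) = 1/(7*(0 - 24)) = (1/7)/(-24) = (1/7)*(-1/24) = -1/168 ≈ -0.0059524)
1/(t*(515 - 825)) = 1/(-(515 - 825)/168) = 1/(-1/168*(-310)) = 1/(155/84) = 84/155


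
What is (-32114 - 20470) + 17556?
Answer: -35028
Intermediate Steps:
(-32114 - 20470) + 17556 = -52584 + 17556 = -35028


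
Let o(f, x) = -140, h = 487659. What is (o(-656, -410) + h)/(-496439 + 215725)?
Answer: -487519/280714 ≈ -1.7367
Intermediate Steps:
(o(-656, -410) + h)/(-496439 + 215725) = (-140 + 487659)/(-496439 + 215725) = 487519/(-280714) = 487519*(-1/280714) = -487519/280714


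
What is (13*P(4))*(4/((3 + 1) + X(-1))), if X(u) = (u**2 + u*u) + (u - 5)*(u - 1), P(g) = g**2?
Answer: 416/9 ≈ 46.222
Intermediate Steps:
X(u) = 2*u**2 + (-1 + u)*(-5 + u) (X(u) = (u**2 + u**2) + (-5 + u)*(-1 + u) = 2*u**2 + (-1 + u)*(-5 + u))
(13*P(4))*(4/((3 + 1) + X(-1))) = (13*4**2)*(4/((3 + 1) + (5 - 6*(-1) + 3*(-1)**2))) = (13*16)*(4/(4 + (5 + 6 + 3*1))) = 208*(4/(4 + (5 + 6 + 3))) = 208*(4/(4 + 14)) = 208*(4/18) = 208*(4*(1/18)) = 208*(2/9) = 416/9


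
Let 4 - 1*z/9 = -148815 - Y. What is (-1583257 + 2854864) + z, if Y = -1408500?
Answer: -10065522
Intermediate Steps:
z = -11337129 (z = 36 - 9*(-148815 - 1*(-1408500)) = 36 - 9*(-148815 + 1408500) = 36 - 9*1259685 = 36 - 11337165 = -11337129)
(-1583257 + 2854864) + z = (-1583257 + 2854864) - 11337129 = 1271607 - 11337129 = -10065522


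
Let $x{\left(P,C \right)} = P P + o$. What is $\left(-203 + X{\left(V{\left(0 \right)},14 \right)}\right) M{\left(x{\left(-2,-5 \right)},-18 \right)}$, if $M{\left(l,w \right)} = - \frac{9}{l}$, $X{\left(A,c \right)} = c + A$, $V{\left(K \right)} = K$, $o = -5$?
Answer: $-1701$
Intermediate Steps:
$x{\left(P,C \right)} = -5 + P^{2}$ ($x{\left(P,C \right)} = P P - 5 = P^{2} - 5 = -5 + P^{2}$)
$X{\left(A,c \right)} = A + c$
$\left(-203 + X{\left(V{\left(0 \right)},14 \right)}\right) M{\left(x{\left(-2,-5 \right)},-18 \right)} = \left(-203 + \left(0 + 14\right)\right) \left(- \frac{9}{-5 + \left(-2\right)^{2}}\right) = \left(-203 + 14\right) \left(- \frac{9}{-5 + 4}\right) = - 189 \left(- \frac{9}{-1}\right) = - 189 \left(\left(-9\right) \left(-1\right)\right) = \left(-189\right) 9 = -1701$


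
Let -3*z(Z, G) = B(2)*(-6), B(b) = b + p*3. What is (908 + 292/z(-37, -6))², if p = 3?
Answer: 102697956/121 ≈ 8.4874e+5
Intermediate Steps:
B(b) = 9 + b (B(b) = b + 3*3 = b + 9 = 9 + b)
z(Z, G) = 22 (z(Z, G) = -(9 + 2)*(-6)/3 = -11*(-6)/3 = -⅓*(-66) = 22)
(908 + 292/z(-37, -6))² = (908 + 292/22)² = (908 + 292*(1/22))² = (908 + 146/11)² = (10134/11)² = 102697956/121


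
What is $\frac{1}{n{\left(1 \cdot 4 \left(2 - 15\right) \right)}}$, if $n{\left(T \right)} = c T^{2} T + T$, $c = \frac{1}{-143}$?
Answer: $\frac{11}{10244} \approx 0.0010738$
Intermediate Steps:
$c = - \frac{1}{143} \approx -0.006993$
$n{\left(T \right)} = T - \frac{T^{3}}{143}$ ($n{\left(T \right)} = - \frac{T^{2}}{143} T + T = - \frac{T^{3}}{143} + T = T - \frac{T^{3}}{143}$)
$\frac{1}{n{\left(1 \cdot 4 \left(2 - 15\right) \right)}} = \frac{1}{1 \cdot 4 \left(2 - 15\right) - \frac{\left(1 \cdot 4 \left(2 - 15\right)\right)^{3}}{143}} = \frac{1}{4 \left(-13\right) - \frac{\left(4 \left(-13\right)\right)^{3}}{143}} = \frac{1}{-52 - \frac{\left(-52\right)^{3}}{143}} = \frac{1}{-52 - - \frac{10816}{11}} = \frac{1}{-52 + \frac{10816}{11}} = \frac{1}{\frac{10244}{11}} = \frac{11}{10244}$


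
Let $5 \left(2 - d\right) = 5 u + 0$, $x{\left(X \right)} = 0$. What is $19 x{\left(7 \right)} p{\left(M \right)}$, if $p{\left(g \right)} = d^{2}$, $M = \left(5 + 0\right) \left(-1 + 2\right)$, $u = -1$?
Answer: $0$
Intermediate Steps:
$d = 3$ ($d = 2 - \frac{5 \left(-1\right) + 0}{5} = 2 - \frac{-5 + 0}{5} = 2 - -1 = 2 + 1 = 3$)
$M = 5$ ($M = 5 \cdot 1 = 5$)
$p{\left(g \right)} = 9$ ($p{\left(g \right)} = 3^{2} = 9$)
$19 x{\left(7 \right)} p{\left(M \right)} = 19 \cdot 0 \cdot 9 = 0 \cdot 9 = 0$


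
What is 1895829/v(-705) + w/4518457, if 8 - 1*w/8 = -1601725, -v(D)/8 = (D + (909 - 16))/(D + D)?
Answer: 128493532259619/72295312 ≈ 1.7773e+6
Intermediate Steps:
v(D) = -4*(893 + D)/D (v(D) = -8*(D + (909 - 16))/(D + D) = -8*(D + 893)/(2*D) = -8*(893 + D)*1/(2*D) = -4*(893 + D)/D)
w = 12813864 (w = 64 - 8*(-1601725) = 64 + 12813800 = 12813864)
1895829/v(-705) + w/4518457 = 1895829/(-4 - 3572/(-705)) + 12813864/4518457 = 1895829/(-4 - 3572*(-1/705)) + 12813864*(1/4518457) = 1895829/(-4 + 76/15) + 12813864/4518457 = 1895829/(16/15) + 12813864/4518457 = 1895829*(15/16) + 12813864/4518457 = 28437435/16 + 12813864/4518457 = 128493532259619/72295312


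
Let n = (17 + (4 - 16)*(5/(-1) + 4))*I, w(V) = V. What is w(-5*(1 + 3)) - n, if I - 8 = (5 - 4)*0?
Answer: -252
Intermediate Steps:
I = 8 (I = 8 + (5 - 4)*0 = 8 + 1*0 = 8 + 0 = 8)
n = 232 (n = (17 + (4 - 16)*(5/(-1) + 4))*8 = (17 - 12*(5*(-1) + 4))*8 = (17 - 12*(-5 + 4))*8 = (17 - 12*(-1))*8 = (17 + 12)*8 = 29*8 = 232)
w(-5*(1 + 3)) - n = -5*(1 + 3) - 1*232 = -5*4 - 232 = -20 - 232 = -252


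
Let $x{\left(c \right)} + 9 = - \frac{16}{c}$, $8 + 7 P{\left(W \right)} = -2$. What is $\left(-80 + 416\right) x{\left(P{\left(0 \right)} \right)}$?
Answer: $\frac{3696}{5} \approx 739.2$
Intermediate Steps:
$P{\left(W \right)} = - \frac{10}{7}$ ($P{\left(W \right)} = - \frac{8}{7} + \frac{1}{7} \left(-2\right) = - \frac{8}{7} - \frac{2}{7} = - \frac{10}{7}$)
$x{\left(c \right)} = -9 - \frac{16}{c}$
$\left(-80 + 416\right) x{\left(P{\left(0 \right)} \right)} = \left(-80 + 416\right) \left(-9 - \frac{16}{- \frac{10}{7}}\right) = 336 \left(-9 - - \frac{56}{5}\right) = 336 \left(-9 + \frac{56}{5}\right) = 336 \cdot \frac{11}{5} = \frac{3696}{5}$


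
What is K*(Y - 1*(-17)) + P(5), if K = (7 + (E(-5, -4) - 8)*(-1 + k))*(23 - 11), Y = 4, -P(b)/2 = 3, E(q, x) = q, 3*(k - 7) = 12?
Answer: -31002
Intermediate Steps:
k = 11 (k = 7 + (⅓)*12 = 7 + 4 = 11)
P(b) = -6 (P(b) = -2*3 = -6)
K = -1476 (K = (7 + (-5 - 8)*(-1 + 11))*(23 - 11) = (7 - 13*10)*12 = (7 - 130)*12 = -123*12 = -1476)
K*(Y - 1*(-17)) + P(5) = -1476*(4 - 1*(-17)) - 6 = -1476*(4 + 17) - 6 = -1476*21 - 6 = -30996 - 6 = -31002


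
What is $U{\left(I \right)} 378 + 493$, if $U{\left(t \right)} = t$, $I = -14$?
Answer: $-4799$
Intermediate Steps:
$U{\left(I \right)} 378 + 493 = \left(-14\right) 378 + 493 = -5292 + 493 = -4799$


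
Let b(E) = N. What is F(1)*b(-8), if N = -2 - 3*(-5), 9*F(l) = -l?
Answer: -13/9 ≈ -1.4444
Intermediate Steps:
F(l) = -l/9 (F(l) = (-l)/9 = -l/9)
N = 13 (N = -2 + 15 = 13)
b(E) = 13
F(1)*b(-8) = -⅑*1*13 = -⅑*13 = -13/9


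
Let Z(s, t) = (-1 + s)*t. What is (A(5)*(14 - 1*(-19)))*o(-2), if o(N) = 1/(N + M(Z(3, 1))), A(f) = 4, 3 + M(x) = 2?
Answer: -44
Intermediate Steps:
Z(s, t) = t*(-1 + s)
M(x) = -1 (M(x) = -3 + 2 = -1)
o(N) = 1/(-1 + N) (o(N) = 1/(N - 1) = 1/(-1 + N))
(A(5)*(14 - 1*(-19)))*o(-2) = (4*(14 - 1*(-19)))/(-1 - 2) = (4*(14 + 19))/(-3) = (4*33)*(-⅓) = 132*(-⅓) = -44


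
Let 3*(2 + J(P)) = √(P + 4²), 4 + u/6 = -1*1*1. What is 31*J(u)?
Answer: -62 + 31*I*√14/3 ≈ -62.0 + 38.664*I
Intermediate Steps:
u = -30 (u = -24 + 6*(-1*1*1) = -24 + 6*(-1*1) = -24 + 6*(-1) = -24 - 6 = -30)
J(P) = -2 + √(16 + P)/3 (J(P) = -2 + √(P + 4²)/3 = -2 + √(P + 16)/3 = -2 + √(16 + P)/3)
31*J(u) = 31*(-2 + √(16 - 30)/3) = 31*(-2 + √(-14)/3) = 31*(-2 + (I*√14)/3) = 31*(-2 + I*√14/3) = -62 + 31*I*√14/3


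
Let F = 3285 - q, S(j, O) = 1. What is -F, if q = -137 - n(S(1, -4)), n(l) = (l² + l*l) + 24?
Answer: -3448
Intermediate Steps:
n(l) = 24 + 2*l² (n(l) = (l² + l²) + 24 = 2*l² + 24 = 24 + 2*l²)
q = -163 (q = -137 - (24 + 2*1²) = -137 - (24 + 2*1) = -137 - (24 + 2) = -137 - 1*26 = -137 - 26 = -163)
F = 3448 (F = 3285 - 1*(-163) = 3285 + 163 = 3448)
-F = -1*3448 = -3448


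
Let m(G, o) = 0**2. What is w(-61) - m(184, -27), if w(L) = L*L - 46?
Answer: 3675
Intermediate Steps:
m(G, o) = 0
w(L) = -46 + L**2 (w(L) = L**2 - 46 = -46 + L**2)
w(-61) - m(184, -27) = (-46 + (-61)**2) - 1*0 = (-46 + 3721) + 0 = 3675 + 0 = 3675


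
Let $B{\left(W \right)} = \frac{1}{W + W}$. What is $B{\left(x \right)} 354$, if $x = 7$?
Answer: $\frac{177}{7} \approx 25.286$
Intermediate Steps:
$B{\left(W \right)} = \frac{1}{2 W}$
$B{\left(x \right)} 354 = \frac{1}{2 \cdot 7} \cdot 354 = \frac{1}{2} \cdot \frac{1}{7} \cdot 354 = \frac{1}{14} \cdot 354 = \frac{177}{7}$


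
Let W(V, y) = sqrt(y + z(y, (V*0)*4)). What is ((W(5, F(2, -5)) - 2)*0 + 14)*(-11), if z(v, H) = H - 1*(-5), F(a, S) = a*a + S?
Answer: -154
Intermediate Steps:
F(a, S) = S + a**2 (F(a, S) = a**2 + S = S + a**2)
z(v, H) = 5 + H (z(v, H) = H + 5 = 5 + H)
W(V, y) = sqrt(5 + y) (W(V, y) = sqrt(y + (5 + (V*0)*4)) = sqrt(y + (5 + 0*4)) = sqrt(y + (5 + 0)) = sqrt(y + 5) = sqrt(5 + y))
((W(5, F(2, -5)) - 2)*0 + 14)*(-11) = ((sqrt(5 + (-5 + 2**2)) - 2)*0 + 14)*(-11) = ((sqrt(5 + (-5 + 4)) - 2)*0 + 14)*(-11) = ((sqrt(5 - 1) - 2)*0 + 14)*(-11) = ((sqrt(4) - 2)*0 + 14)*(-11) = ((2 - 2)*0 + 14)*(-11) = (0*0 + 14)*(-11) = (0 + 14)*(-11) = 14*(-11) = -154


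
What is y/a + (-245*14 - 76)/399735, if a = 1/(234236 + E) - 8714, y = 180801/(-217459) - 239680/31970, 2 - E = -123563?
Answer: -6771476059052245739579/866465558029169039822265 ≈ -0.0078150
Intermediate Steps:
E = 123565 (E = 2 - 1*(-123563) = 2 + 123563 = 123565)
y = -5790078109/695216423 (y = 180801*(-1/217459) - 239680*1/31970 = -180801/217459 - 23968/3197 = -5790078109/695216423 ≈ -8.3285)
a = -3117877913/357801 (a = 1/(234236 + 123565) - 8714 = 1/357801 - 8714 = -3117877913/357801 ≈ -8714.0)
y/a + (-245*14 - 76)/399735 = -5790078109/(695216423*(-3117877913/357801)) + (-245*14 - 76)/399735 = -5790078109/695216423*(-357801/3117877913) + (-3430 - 76)*(1/399735) = 2071695737478309/2167599930026565199 - 3506*1/399735 = 2071695737478309/2167599930026565199 - 3506/399735 = -6771476059052245739579/866465558029169039822265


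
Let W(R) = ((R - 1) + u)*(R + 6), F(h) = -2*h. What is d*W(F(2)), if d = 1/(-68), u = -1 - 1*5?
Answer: 11/34 ≈ 0.32353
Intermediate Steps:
u = -6 (u = -1 - 5 = -6)
W(R) = (-7 + R)*(6 + R) (W(R) = ((R - 1) - 6)*(R + 6) = ((-1 + R) - 6)*(6 + R) = (-7 + R)*(6 + R))
d = -1/68 ≈ -0.014706
d*W(F(2)) = -(-42 + (-2*2)**2 - (-2)*2)/68 = -(-42 + (-4)**2 - 1*(-4))/68 = -(-42 + 16 + 4)/68 = -1/68*(-22) = 11/34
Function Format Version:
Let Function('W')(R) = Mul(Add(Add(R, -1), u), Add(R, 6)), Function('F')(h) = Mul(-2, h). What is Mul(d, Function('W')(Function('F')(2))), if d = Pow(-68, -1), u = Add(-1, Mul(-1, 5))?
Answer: Rational(11, 34) ≈ 0.32353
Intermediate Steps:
u = -6 (u = Add(-1, -5) = -6)
Function('W')(R) = Mul(Add(-7, R), Add(6, R)) (Function('W')(R) = Mul(Add(Add(R, -1), -6), Add(R, 6)) = Mul(Add(Add(-1, R), -6), Add(6, R)) = Mul(Add(-7, R), Add(6, R)))
d = Rational(-1, 68) ≈ -0.014706
Mul(d, Function('W')(Function('F')(2))) = Mul(Rational(-1, 68), Add(-42, Pow(Mul(-2, 2), 2), Mul(-1, Mul(-2, 2)))) = Mul(Rational(-1, 68), Add(-42, Pow(-4, 2), Mul(-1, -4))) = Mul(Rational(-1, 68), Add(-42, 16, 4)) = Mul(Rational(-1, 68), -22) = Rational(11, 34)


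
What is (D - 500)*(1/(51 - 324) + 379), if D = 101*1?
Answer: -1965854/13 ≈ -1.5122e+5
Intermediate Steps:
D = 101
(D - 500)*(1/(51 - 324) + 379) = (101 - 500)*(1/(51 - 324) + 379) = -399*(1/(-273) + 379) = -399*(-1/273 + 379) = -399*103466/273 = -1965854/13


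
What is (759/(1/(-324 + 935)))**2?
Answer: 215063135001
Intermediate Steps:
(759/(1/(-324 + 935)))**2 = (759/(1/611))**2 = (759*611)**2 = 463749**2 = 215063135001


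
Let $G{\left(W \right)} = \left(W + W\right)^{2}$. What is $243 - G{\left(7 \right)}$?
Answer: $47$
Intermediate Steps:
$G{\left(W \right)} = 4 W^{2}$ ($G{\left(W \right)} = \left(2 W\right)^{2} = 4 W^{2}$)
$243 - G{\left(7 \right)} = 243 - 4 \cdot 7^{2} = 243 - 4 \cdot 49 = 243 - 196 = 47$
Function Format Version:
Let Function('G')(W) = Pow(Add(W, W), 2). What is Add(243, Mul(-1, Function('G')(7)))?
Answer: 47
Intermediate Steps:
Function('G')(W) = Mul(4, Pow(W, 2)) (Function('G')(W) = Pow(Mul(2, W), 2) = Mul(4, Pow(W, 2)))
Add(243, Mul(-1, Function('G')(7))) = Add(243, Mul(-1, Mul(4, Pow(7, 2)))) = Add(243, Mul(-1, Mul(4, 49))) = Add(243, Mul(-1, 196)) = Add(243, -196) = 47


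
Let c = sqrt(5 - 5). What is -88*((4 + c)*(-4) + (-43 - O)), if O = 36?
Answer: 8360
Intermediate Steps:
c = 0 (c = sqrt(0) = 0)
-88*((4 + c)*(-4) + (-43 - O)) = -88*((4 + 0)*(-4) + (-43 - 1*36)) = -88*(4*(-4) + (-43 - 36)) = -88*(-16 - 79) = -88*(-95) = 8360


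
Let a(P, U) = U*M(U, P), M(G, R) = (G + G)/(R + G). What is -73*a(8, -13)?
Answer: 24674/5 ≈ 4934.8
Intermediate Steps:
M(G, R) = 2*G/(G + R) (M(G, R) = (2*G)/(G + R) = 2*G/(G + R))
a(P, U) = 2*U²/(P + U) (a(P, U) = U*(2*U/(U + P)) = U*(2*U/(P + U)) = 2*U²/(P + U))
-73*a(8, -13) = -146*(-13)²/(8 - 13) = -146*169/(-5) = -146*169*(-1)/5 = -73*(-338/5) = 24674/5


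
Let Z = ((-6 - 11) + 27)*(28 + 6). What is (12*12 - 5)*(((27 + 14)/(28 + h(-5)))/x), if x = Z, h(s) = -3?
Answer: 5699/8500 ≈ 0.67047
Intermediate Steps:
Z = 340 (Z = (-17 + 27)*34 = 10*34 = 340)
x = 340
(12*12 - 5)*(((27 + 14)/(28 + h(-5)))/x) = (12*12 - 5)*(((27 + 14)/(28 - 3))/340) = (144 - 5)*((41/25)*(1/340)) = 139*((41*(1/25))*(1/340)) = 139*((41/25)*(1/340)) = 139*(41/8500) = 5699/8500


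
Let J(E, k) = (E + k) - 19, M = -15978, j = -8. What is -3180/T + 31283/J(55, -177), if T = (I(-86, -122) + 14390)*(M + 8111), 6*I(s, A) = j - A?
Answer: -394011431141/1775904447 ≈ -221.87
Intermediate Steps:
J(E, k) = -19 + E + k
I(s, A) = -4/3 - A/6 (I(s, A) = (-8 - A)/6 = -4/3 - A/6)
T = -113355603 (T = ((-4/3 - ⅙*(-122)) + 14390)*(-15978 + 8111) = ((-4/3 + 61/3) + 14390)*(-7867) = (19 + 14390)*(-7867) = 14409*(-7867) = -113355603)
-3180/T + 31283/J(55, -177) = -3180/(-113355603) + 31283/(-19 + 55 - 177) = -3180*(-1/113355603) + 31283/(-141) = 1060/37785201 + 31283*(-1/141) = 1060/37785201 - 31283/141 = -394011431141/1775904447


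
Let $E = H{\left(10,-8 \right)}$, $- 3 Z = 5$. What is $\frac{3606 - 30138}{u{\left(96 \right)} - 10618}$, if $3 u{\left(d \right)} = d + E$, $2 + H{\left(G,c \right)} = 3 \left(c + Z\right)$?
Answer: $\frac{79596}{31789} \approx 2.5039$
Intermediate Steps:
$Z = - \frac{5}{3}$ ($Z = \left(- \frac{1}{3}\right) 5 = - \frac{5}{3} \approx -1.6667$)
$H{\left(G,c \right)} = -7 + 3 c$ ($H{\left(G,c \right)} = -2 + 3 \left(c - \frac{5}{3}\right) = -2 + 3 \left(- \frac{5}{3} + c\right) = -2 + \left(-5 + 3 c\right) = -7 + 3 c$)
$E = -31$ ($E = -7 + 3 \left(-8\right) = -7 - 24 = -31$)
$u{\left(d \right)} = - \frac{31}{3} + \frac{d}{3}$ ($u{\left(d \right)} = \frac{d - 31}{3} = \frac{-31 + d}{3} = - \frac{31}{3} + \frac{d}{3}$)
$\frac{3606 - 30138}{u{\left(96 \right)} - 10618} = \frac{3606 - 30138}{\left(- \frac{31}{3} + \frac{1}{3} \cdot 96\right) - 10618} = - \frac{26532}{\left(- \frac{31}{3} + 32\right) - 10618} = - \frac{26532}{\frac{65}{3} - 10618} = - \frac{26532}{- \frac{31789}{3}} = \left(-26532\right) \left(- \frac{3}{31789}\right) = \frac{79596}{31789}$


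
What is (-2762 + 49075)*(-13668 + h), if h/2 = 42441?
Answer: 3298133982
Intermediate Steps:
h = 84882 (h = 2*42441 = 84882)
(-2762 + 49075)*(-13668 + h) = (-2762 + 49075)*(-13668 + 84882) = 46313*71214 = 3298133982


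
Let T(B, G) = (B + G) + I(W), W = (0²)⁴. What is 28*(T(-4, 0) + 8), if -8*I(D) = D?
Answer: 112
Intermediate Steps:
W = 0 (W = 0⁴ = 0)
I(D) = -D/8
T(B, G) = B + G (T(B, G) = (B + G) - ⅛*0 = (B + G) + 0 = B + G)
28*(T(-4, 0) + 8) = 28*((-4 + 0) + 8) = 28*(-4 + 8) = 28*4 = 112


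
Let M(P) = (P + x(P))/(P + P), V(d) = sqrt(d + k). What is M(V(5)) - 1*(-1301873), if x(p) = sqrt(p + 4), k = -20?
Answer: 2603747/2 - I*sqrt(15)*sqrt(4 + I*sqrt(15))/30 ≈ 1.3019e+6 - 0.28237*I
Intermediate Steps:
x(p) = sqrt(4 + p)
V(d) = sqrt(-20 + d) (V(d) = sqrt(d - 20) = sqrt(-20 + d))
M(P) = (P + sqrt(4 + P))/(2*P) (M(P) = (P + sqrt(4 + P))/(P + P) = (P + sqrt(4 + P))/((2*P)) = (P + sqrt(4 + P))*(1/(2*P)) = (P + sqrt(4 + P))/(2*P))
M(V(5)) - 1*(-1301873) = (sqrt(-20 + 5) + sqrt(4 + sqrt(-20 + 5)))/(2*(sqrt(-20 + 5))) - 1*(-1301873) = (sqrt(-15) + sqrt(4 + sqrt(-15)))/(2*(sqrt(-15))) + 1301873 = (I*sqrt(15) + sqrt(4 + I*sqrt(15)))/(2*((I*sqrt(15)))) + 1301873 = (-I*sqrt(15)/15)*(sqrt(4 + I*sqrt(15)) + I*sqrt(15))/2 + 1301873 = -I*sqrt(15)*(sqrt(4 + I*sqrt(15)) + I*sqrt(15))/30 + 1301873 = 1301873 - I*sqrt(15)*(sqrt(4 + I*sqrt(15)) + I*sqrt(15))/30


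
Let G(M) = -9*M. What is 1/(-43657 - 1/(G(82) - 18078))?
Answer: -18816/821450111 ≈ -2.2906e-5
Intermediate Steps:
1/(-43657 - 1/(G(82) - 18078)) = 1/(-43657 - 1/(-9*82 - 18078)) = 1/(-43657 - 1/(-738 - 18078)) = 1/(-43657 - 1/(-18816)) = 1/(-43657 - 1*(-1/18816)) = 1/(-43657 + 1/18816) = 1/(-821450111/18816) = -18816/821450111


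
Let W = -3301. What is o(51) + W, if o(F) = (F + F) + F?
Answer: -3148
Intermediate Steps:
o(F) = 3*F (o(F) = 2*F + F = 3*F)
o(51) + W = 3*51 - 3301 = 153 - 3301 = -3148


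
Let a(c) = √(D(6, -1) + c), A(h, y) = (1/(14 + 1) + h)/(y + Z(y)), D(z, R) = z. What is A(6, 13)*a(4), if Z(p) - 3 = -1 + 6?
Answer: 13*√10/45 ≈ 0.91355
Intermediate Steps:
Z(p) = 8 (Z(p) = 3 + (-1 + 6) = 3 + 5 = 8)
A(h, y) = (1/15 + h)/(8 + y) (A(h, y) = (1/(14 + 1) + h)/(y + 8) = (1/15 + h)/(8 + y))
a(c) = √(6 + c)
A(6, 13)*a(4) = ((1/15 + 6)/(8 + 13))*√(6 + 4) = ((91/15)/21)*√10 = ((1/21)*(91/15))*√10 = 13*√10/45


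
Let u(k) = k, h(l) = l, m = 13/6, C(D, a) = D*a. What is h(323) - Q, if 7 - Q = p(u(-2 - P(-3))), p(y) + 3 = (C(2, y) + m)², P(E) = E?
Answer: 11893/36 ≈ 330.36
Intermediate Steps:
m = 13/6 (m = 13*(⅙) = 13/6 ≈ 2.1667)
p(y) = -3 + (13/6 + 2*y)² (p(y) = -3 + (2*y + 13/6)² = -3 + (13/6 + 2*y)²)
Q = -265/36 (Q = 7 - (-3 + (13 + 12*(-2 - 1*(-3)))²/36) = 7 - (-3 + (13 + 12*(-2 + 3))²/36) = 7 - (-3 + (13 + 12*1)²/36) = 7 - (-3 + (13 + 12)²/36) = 7 - (-3 + (1/36)*25²) = 7 - (-3 + (1/36)*625) = 7 - (-3 + 625/36) = 7 - 1*517/36 = 7 - 517/36 = -265/36 ≈ -7.3611)
h(323) - Q = 323 - 1*(-265/36) = 323 + 265/36 = 11893/36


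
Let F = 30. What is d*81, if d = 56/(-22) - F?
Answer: -28998/11 ≈ -2636.2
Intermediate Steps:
d = -358/11 (d = 56/(-22) - 1*30 = 56*(-1/22) - 30 = -28/11 - 30 = -358/11 ≈ -32.545)
d*81 = -358/11*81 = -28998/11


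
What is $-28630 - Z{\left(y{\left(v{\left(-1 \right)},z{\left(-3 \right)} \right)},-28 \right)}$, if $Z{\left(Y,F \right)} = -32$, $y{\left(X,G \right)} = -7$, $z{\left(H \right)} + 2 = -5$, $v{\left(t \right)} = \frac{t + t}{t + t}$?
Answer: $-28598$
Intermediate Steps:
$v{\left(t \right)} = 1$ ($v{\left(t \right)} = \frac{2 t}{2 t} = 2 t \frac{1}{2 t} = 1$)
$z{\left(H \right)} = -7$ ($z{\left(H \right)} = -2 - 5 = -7$)
$-28630 - Z{\left(y{\left(v{\left(-1 \right)},z{\left(-3 \right)} \right)},-28 \right)} = -28630 - -32 = -28630 + 32 = -28598$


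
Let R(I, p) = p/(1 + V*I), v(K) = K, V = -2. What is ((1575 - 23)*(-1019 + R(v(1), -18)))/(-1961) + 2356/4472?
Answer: 1738026165/2192398 ≈ 792.75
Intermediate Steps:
R(I, p) = p/(1 - 2*I)
((1575 - 23)*(-1019 + R(v(1), -18)))/(-1961) + 2356/4472 = ((1575 - 23)*(-1019 - 18/(1 - 2*1)))/(-1961) + 2356/4472 = (1552*(-1019 - 18/(1 - 2)))*(-1/1961) + 2356*(1/4472) = (1552*(-1019 - 18/(-1)))*(-1/1961) + 589/1118 = (1552*(-1019 - 18*(-1)))*(-1/1961) + 589/1118 = (1552*(-1019 + 18))*(-1/1961) + 589/1118 = (1552*(-1001))*(-1/1961) + 589/1118 = -1553552*(-1/1961) + 589/1118 = 1553552/1961 + 589/1118 = 1738026165/2192398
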